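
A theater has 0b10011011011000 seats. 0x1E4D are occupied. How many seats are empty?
Convert 0b10011011011000 (binary) → 8192 + 1024 + 512 + 128 + 64 + 16 + 8 = 9944 (decimal)
Convert 0x1E4D (hexadecimal) → 1×4096 + 14×256 + 4×16 + 13 = 7757 (decimal)
Compute 9944 - 7757 = 2187
2187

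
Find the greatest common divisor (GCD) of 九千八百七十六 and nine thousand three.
Convert 九千八百七十六 (Chinese numeral) → 9×1000 + 8×100 + 7×10 + 6 = 9876 (decimal)
Convert nine thousand three (English words) → 9×1000 + 3 = 9003 (decimal)
Compute gcd(9876, 9003) = 3
3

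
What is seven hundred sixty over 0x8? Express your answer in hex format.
Convert seven hundred sixty (English words) → 7×100 + 60 = 760 (decimal)
Convert 0x8 (hexadecimal) → 8 (decimal)
Compute 760 ÷ 8 = 95
Convert 95 (decimal) → 95 = 5×16 + 15 → 0x5F (hexadecimal)
0x5F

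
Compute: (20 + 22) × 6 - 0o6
Convert 0o6 (octal) → 6 (decimal)
Expression in decimal: (20 + 22) × 6 - 6
Parentheses first: 20 + 22 = 42
Multiply: 42 × 6 = 252
Subtract: 252 - 6 = 246
246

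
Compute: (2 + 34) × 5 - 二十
Convert 二十 (Chinese numeral) → 2×10 = 20 (decimal)
Expression in decimal: (2 + 34) × 5 - 20
Parentheses first: 2 + 34 = 36
Multiply: 36 × 5 = 180
Subtract: 180 - 20 = 160
160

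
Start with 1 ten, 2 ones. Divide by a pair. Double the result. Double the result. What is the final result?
Convert 1 ten, 2 ones (place-value notation) → 1×10 + 2 = 12 (decimal)
Start: 12
Convert a pair (colloquial) → 2 (decimal)
12 ÷ 2 = 6
6 × 2 = 12
12 × 2 = 24
24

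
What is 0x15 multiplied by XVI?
Convert 0x15 (hexadecimal) → 1×16 + 5 = 21 (decimal)
Convert XVI (Roman numeral) → 10 + 5 + 1 = 16 (decimal)
Compute 21 × 16 = 336
336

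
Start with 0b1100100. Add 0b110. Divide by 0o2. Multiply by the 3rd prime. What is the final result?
Convert 0b1100100 (binary) → 64 + 32 + 4 = 100 (decimal)
Start: 100
Convert 0b110 (binary) → 4 + 2 = 6 (decimal)
100 + 6 = 106
Convert 0o2 (octal) → 2 (decimal)
106 ÷ 2 = 53
Convert the 3rd prime (prime index) → 5 (decimal)
53 × 5 = 265
265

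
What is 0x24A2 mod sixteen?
Convert 0x24A2 (hexadecimal) → 2×4096 + 4×256 + 10×16 + 2 = 9378 (decimal)
Convert sixteen (English words) → 16 (decimal)
Compute 9378 mod 16 = 2
2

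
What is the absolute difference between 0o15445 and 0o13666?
Convert 0o15445 (octal) → 1×4096 + 5×512 + 4×64 + 4×8 + 5 = 6949 (decimal)
Convert 0o13666 (octal) → 1×4096 + 3×512 + 6×64 + 6×8 + 6 = 6070 (decimal)
Compute |6949 - 6070| = 879
879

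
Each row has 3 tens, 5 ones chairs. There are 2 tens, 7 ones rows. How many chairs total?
Convert 3 tens, 5 ones (place-value notation) → 3×10 + 5 = 35 (decimal)
Convert 2 tens, 7 ones (place-value notation) → 2×10 + 7 = 27 (decimal)
Compute 35 × 27 = 945
945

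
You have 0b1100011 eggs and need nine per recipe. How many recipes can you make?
Convert 0b1100011 (binary) → 64 + 32 + 2 + 1 = 99 (decimal)
Convert nine (English words) → 9 (decimal)
Compute 99 ÷ 9 = 11
11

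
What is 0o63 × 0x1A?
Convert 0o63 (octal) → 6×8 + 3 = 51 (decimal)
Convert 0x1A (hexadecimal) → 1×16 + 10 = 26 (decimal)
Compute 51 × 26 = 1326
1326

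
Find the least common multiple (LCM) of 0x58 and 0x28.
Convert 0x58 (hexadecimal) → 5×16 + 8 = 88 (decimal)
Convert 0x28 (hexadecimal) → 2×16 + 8 = 40 (decimal)
Compute lcm(88, 40) = 440
440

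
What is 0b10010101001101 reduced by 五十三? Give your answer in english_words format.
Convert 0b10010101001101 (binary) → 8192 + 1024 + 256 + 64 + 8 + 4 + 1 = 9549 (decimal)
Convert 五十三 (Chinese numeral) → 5×10 + 3 = 53 (decimal)
Compute 9549 - 53 = 9496
Convert 9496 (decimal) → 9496 = 9×1000 + 4×100 + 96 → nine thousand four hundred ninety-six (English words)
nine thousand four hundred ninety-six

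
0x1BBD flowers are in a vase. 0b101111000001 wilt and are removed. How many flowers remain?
Convert 0x1BBD (hexadecimal) → 1×4096 + 11×256 + 11×16 + 13 = 7101 (decimal)
Convert 0b101111000001 (binary) → 2048 + 512 + 256 + 128 + 64 + 1 = 3009 (decimal)
Compute 7101 - 3009 = 4092
4092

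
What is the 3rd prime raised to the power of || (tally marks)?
Convert the 3rd prime (prime index) → 5 (decimal)
Convert || (tally marks) → 2 (decimal)
Compute 5 ^ 2 = 25
25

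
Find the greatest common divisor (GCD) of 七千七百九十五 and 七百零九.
Convert 七千七百九十五 (Chinese numeral) → 7×1000 + 7×100 + 9×10 + 5 = 7795 (decimal)
Convert 七百零九 (Chinese numeral) → 7×100 + 9 = 709 (decimal)
Compute gcd(7795, 709) = 1
1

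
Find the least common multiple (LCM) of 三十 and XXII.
Convert 三十 (Chinese numeral) → 3×10 = 30 (decimal)
Convert XXII (Roman numeral) → 10 + 10 + 1 + 1 = 22 (decimal)
Compute lcm(30, 22) = 330
330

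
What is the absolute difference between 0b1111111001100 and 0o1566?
Convert 0b1111111001100 (binary) → 4096 + 2048 + 1024 + 512 + 256 + 128 + 64 + 8 + 4 = 8140 (decimal)
Convert 0o1566 (octal) → 1×512 + 5×64 + 6×8 + 6 = 886 (decimal)
Compute |8140 - 886| = 7254
7254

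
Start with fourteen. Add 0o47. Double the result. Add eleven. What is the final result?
Convert fourteen (English words) → 14 (decimal)
Start: 14
Convert 0o47 (octal) → 4×8 + 7 = 39 (decimal)
14 + 39 = 53
53 × 2 = 106
Convert eleven (English words) → 11 (decimal)
106 + 11 = 117
117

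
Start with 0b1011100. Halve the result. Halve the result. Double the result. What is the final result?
Convert 0b1011100 (binary) → 64 + 16 + 8 + 4 = 92 (decimal)
Start: 92
92 ÷ 2 = 46
46 ÷ 2 = 23
23 × 2 = 46
46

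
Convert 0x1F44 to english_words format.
Convert 0x1F44 (hexadecimal) → 1×4096 + 15×256 + 4×16 + 4 = 8004 (decimal)
Convert 8004 (decimal) → 8004 = 8×1000 + 4 → eight thousand four (English words)
eight thousand four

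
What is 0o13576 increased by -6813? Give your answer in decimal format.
Convert 0o13576 (octal) → 1×4096 + 3×512 + 5×64 + 7×8 + 6 = 6014 (decimal)
Compute 6014 + -6813 = -799
-799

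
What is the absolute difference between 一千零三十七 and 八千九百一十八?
Convert 一千零三十七 (Chinese numeral) → 1×1000 + 3×10 + 7 = 1037 (decimal)
Convert 八千九百一十八 (Chinese numeral) → 8×1000 + 9×100 + 1×10 + 8 = 8918 (decimal)
Compute |1037 - 8918| = 7881
7881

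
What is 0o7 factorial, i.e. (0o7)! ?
Convert 0o7 (octal) → 7 (decimal)
Compute 7! = 5040
5040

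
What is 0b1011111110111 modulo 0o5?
Convert 0b1011111110111 (binary) → 4096 + 1024 + 512 + 256 + 128 + 64 + 32 + 16 + 4 + 2 + 1 = 6135 (decimal)
Convert 0o5 (octal) → 5 (decimal)
Compute 6135 mod 5 = 0
0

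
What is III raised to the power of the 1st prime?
Convert III (Roman numeral) → 1 + 1 + 1 = 3 (decimal)
Convert the 1st prime (prime index) → 2 (decimal)
Compute 3 ^ 2 = 9
9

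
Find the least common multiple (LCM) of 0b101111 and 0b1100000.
Convert 0b101111 (binary) → 32 + 8 + 4 + 2 + 1 = 47 (decimal)
Convert 0b1100000 (binary) → 64 + 32 = 96 (decimal)
Compute lcm(47, 96) = 4512
4512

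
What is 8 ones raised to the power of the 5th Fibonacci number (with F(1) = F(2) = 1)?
Convert 8 ones (place-value notation) → 8 (decimal)
Convert the 5th Fibonacci number (with F(1) = F(2) = 1) (Fibonacci index) → 1, 1, 2, 3, 5 → 5 (decimal)
Compute 8 ^ 5 = 32768
32768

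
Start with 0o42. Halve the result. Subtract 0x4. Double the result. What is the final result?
Convert 0o42 (octal) → 4×8 + 2 = 34 (decimal)
Start: 34
34 ÷ 2 = 17
Convert 0x4 (hexadecimal) → 4 (decimal)
17 - 4 = 13
13 × 2 = 26
26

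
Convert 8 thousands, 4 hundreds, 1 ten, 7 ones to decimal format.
Convert 8 thousands, 4 hundreds, 1 ten, 7 ones (place-value notation) → 8×1000 + 4×100 + 1×10 + 7 = 8417 (decimal)
8417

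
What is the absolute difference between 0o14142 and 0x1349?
Convert 0o14142 (octal) → 1×4096 + 4×512 + 1×64 + 4×8 + 2 = 6242 (decimal)
Convert 0x1349 (hexadecimal) → 1×4096 + 3×256 + 4×16 + 9 = 4937 (decimal)
Compute |6242 - 4937| = 1305
1305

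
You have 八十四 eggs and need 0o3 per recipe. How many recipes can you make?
Convert 八十四 (Chinese numeral) → 8×10 + 4 = 84 (decimal)
Convert 0o3 (octal) → 3 (decimal)
Compute 84 ÷ 3 = 28
28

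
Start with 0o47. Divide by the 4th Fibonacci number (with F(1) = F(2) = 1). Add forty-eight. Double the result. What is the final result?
Convert 0o47 (octal) → 4×8 + 7 = 39 (decimal)
Start: 39
Convert the 4th Fibonacci number (with F(1) = F(2) = 1) (Fibonacci index) → 1, 1, 2, 3 → 3 (decimal)
39 ÷ 3 = 13
Convert forty-eight (English words) → 48 (decimal)
13 + 48 = 61
61 × 2 = 122
122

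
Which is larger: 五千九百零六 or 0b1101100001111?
Convert 五千九百零六 (Chinese numeral) → 5×1000 + 9×100 + 6 = 5906 (decimal)
Convert 0b1101100001111 (binary) → 4096 + 2048 + 512 + 256 + 8 + 4 + 2 + 1 = 6927 (decimal)
Compare 5906 vs 6927: larger = 6927
6927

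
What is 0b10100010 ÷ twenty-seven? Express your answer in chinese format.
Convert 0b10100010 (binary) → 128 + 32 + 2 = 162 (decimal)
Convert twenty-seven (English words) → 27 (decimal)
Compute 162 ÷ 27 = 6
Convert 6 (decimal) → 六 (Chinese numeral)
六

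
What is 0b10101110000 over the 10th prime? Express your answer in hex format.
Convert 0b10101110000 (binary) → 1024 + 256 + 64 + 32 + 16 = 1392 (decimal)
Convert the 10th prime (prime index) → 29 (decimal)
Compute 1392 ÷ 29 = 48
Convert 48 (decimal) → 48 = 3×16 → 0x30 (hexadecimal)
0x30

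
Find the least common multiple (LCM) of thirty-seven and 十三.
Convert thirty-seven (English words) → 37 (decimal)
Convert 十三 (Chinese numeral) → 1×10 + 3 = 13 (decimal)
Compute lcm(37, 13) = 481
481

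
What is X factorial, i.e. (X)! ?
Convert X (Roman numeral) → 10 (decimal)
Compute 10! = 3628800
3628800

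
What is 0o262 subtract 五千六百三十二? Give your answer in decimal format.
Convert 0o262 (octal) → 2×64 + 6×8 + 2 = 178 (decimal)
Convert 五千六百三十二 (Chinese numeral) → 5×1000 + 6×100 + 3×10 + 2 = 5632 (decimal)
Compute 178 - 5632 = -5454
-5454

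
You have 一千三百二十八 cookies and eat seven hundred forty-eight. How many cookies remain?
Convert 一千三百二十八 (Chinese numeral) → 1×1000 + 3×100 + 2×10 + 8 = 1328 (decimal)
Convert seven hundred forty-eight (English words) → 7×100 + 48 = 748 (decimal)
Compute 1328 - 748 = 580
580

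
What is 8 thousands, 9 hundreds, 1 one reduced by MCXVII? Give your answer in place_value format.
Convert 8 thousands, 9 hundreds, 1 one (place-value notation) → 8×1000 + 9×100 + 1 = 8901 (decimal)
Convert MCXVII (Roman numeral) → 1000 + 100 + 10 + 5 + 1 + 1 = 1117 (decimal)
Compute 8901 - 1117 = 7784
Convert 7784 (decimal) → 7784 = 7×1000 + 7×100 + 8×10 + 4 → 7 thousands, 7 hundreds, 8 tens, 4 ones (place-value notation)
7 thousands, 7 hundreds, 8 tens, 4 ones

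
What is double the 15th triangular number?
The 15th triangular number = 15×16/2 = 120
Compute 120 × 2 = 240
240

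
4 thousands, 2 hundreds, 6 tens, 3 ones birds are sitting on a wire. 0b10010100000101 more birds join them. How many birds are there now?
Convert 4 thousands, 2 hundreds, 6 tens, 3 ones (place-value notation) → 4×1000 + 2×100 + 6×10 + 3 = 4263 (decimal)
Convert 0b10010100000101 (binary) → 8192 + 1024 + 256 + 4 + 1 = 9477 (decimal)
Compute 4263 + 9477 = 13740
13740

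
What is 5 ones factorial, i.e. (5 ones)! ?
Convert 5 ones (place-value notation) → 5 (decimal)
Compute 5! = 120
120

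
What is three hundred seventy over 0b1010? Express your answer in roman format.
Convert three hundred seventy (English words) → 3×100 + 70 = 370 (decimal)
Convert 0b1010 (binary) → 8 + 2 = 10 (decimal)
Compute 370 ÷ 10 = 37
Convert 37 (decimal) → 37 = 10 + 10 + 10 + 5 + 1 + 1 → XXXVII (Roman numeral)
XXXVII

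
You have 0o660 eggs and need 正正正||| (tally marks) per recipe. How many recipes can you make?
Convert 0o660 (octal) → 6×64 + 6×8 = 432 (decimal)
Convert 正正正||| (tally marks) → 5 + 5 + 5 + 3 = 18 (decimal)
Compute 432 ÷ 18 = 24
24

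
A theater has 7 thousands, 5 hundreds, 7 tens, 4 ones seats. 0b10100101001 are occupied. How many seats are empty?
Convert 7 thousands, 5 hundreds, 7 tens, 4 ones (place-value notation) → 7×1000 + 5×100 + 7×10 + 4 = 7574 (decimal)
Convert 0b10100101001 (binary) → 1024 + 256 + 32 + 8 + 1 = 1321 (decimal)
Compute 7574 - 1321 = 6253
6253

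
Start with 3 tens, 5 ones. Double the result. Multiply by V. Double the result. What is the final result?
Convert 3 tens, 5 ones (place-value notation) → 3×10 + 5 = 35 (decimal)
Start: 35
35 × 2 = 70
Convert V (Roman numeral) → 5 (decimal)
70 × 5 = 350
350 × 2 = 700
700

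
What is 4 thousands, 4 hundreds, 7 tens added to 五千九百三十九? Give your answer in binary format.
Convert 4 thousands, 4 hundreds, 7 tens (place-value notation) → 4×1000 + 4×100 + 7×10 = 4470 (decimal)
Convert 五千九百三十九 (Chinese numeral) → 5×1000 + 9×100 + 3×10 + 9 = 5939 (decimal)
Compute 4470 + 5939 = 10409
Convert 10409 (decimal) → 10409 = 8192 + 2048 + 128 + 32 + 8 + 1 → 0b10100010101001 (binary)
0b10100010101001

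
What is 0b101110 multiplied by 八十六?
Convert 0b101110 (binary) → 32 + 8 + 4 + 2 = 46 (decimal)
Convert 八十六 (Chinese numeral) → 8×10 + 6 = 86 (decimal)
Compute 46 × 86 = 3956
3956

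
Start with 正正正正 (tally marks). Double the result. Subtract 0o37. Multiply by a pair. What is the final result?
Convert 正正正正 (tally marks) → 5 + 5 + 5 + 5 = 20 (decimal)
Start: 20
20 × 2 = 40
Convert 0o37 (octal) → 3×8 + 7 = 31 (decimal)
40 - 31 = 9
Convert a pair (colloquial) → 2 (decimal)
9 × 2 = 18
18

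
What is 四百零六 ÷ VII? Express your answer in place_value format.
Convert 四百零六 (Chinese numeral) → 4×100 + 6 = 406 (decimal)
Convert VII (Roman numeral) → 5 + 1 + 1 = 7 (decimal)
Compute 406 ÷ 7 = 58
Convert 58 (decimal) → 58 = 5×10 + 8 → 5 tens, 8 ones (place-value notation)
5 tens, 8 ones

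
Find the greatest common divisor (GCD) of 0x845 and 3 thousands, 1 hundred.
Convert 0x845 (hexadecimal) → 8×256 + 4×16 + 5 = 2117 (decimal)
Convert 3 thousands, 1 hundred (place-value notation) → 3×1000 + 1×100 = 3100 (decimal)
Compute gcd(2117, 3100) = 1
1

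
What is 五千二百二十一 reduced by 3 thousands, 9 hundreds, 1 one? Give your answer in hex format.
Convert 五千二百二十一 (Chinese numeral) → 5×1000 + 2×100 + 2×10 + 1 = 5221 (decimal)
Convert 3 thousands, 9 hundreds, 1 one (place-value notation) → 3×1000 + 9×100 + 1 = 3901 (decimal)
Compute 5221 - 3901 = 1320
Convert 1320 (decimal) → 1320 = 5×256 + 2×16 + 8 → 0x528 (hexadecimal)
0x528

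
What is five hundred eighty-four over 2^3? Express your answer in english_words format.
Convert five hundred eighty-four (English words) → 5×100 + 84 = 584 (decimal)
Convert 2^3 (power) → 8 (decimal)
Compute 584 ÷ 8 = 73
Convert 73 (decimal) → seventy-three (English words)
seventy-three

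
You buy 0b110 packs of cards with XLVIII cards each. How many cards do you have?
Convert XLVIII (Roman numeral) → 40 + 5 + 1 + 1 + 1 = 48 (decimal)
Convert 0b110 (binary) → 4 + 2 = 6 (decimal)
Compute 48 × 6 = 288
288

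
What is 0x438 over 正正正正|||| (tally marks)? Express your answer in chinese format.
Convert 0x438 (hexadecimal) → 4×256 + 3×16 + 8 = 1080 (decimal)
Convert 正正正正|||| (tally marks) → 5 + 5 + 5 + 5 + 4 = 24 (decimal)
Compute 1080 ÷ 24 = 45
Convert 45 (decimal) → 45 = 4×10 + 5 → 四十五 (Chinese numeral)
四十五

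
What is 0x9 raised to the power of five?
Convert 0x9 (hexadecimal) → 9 (decimal)
Convert five (English words) → 5 (decimal)
Compute 9 ^ 5 = 59049
59049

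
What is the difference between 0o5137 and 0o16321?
Convert 0o5137 (octal) → 5×512 + 1×64 + 3×8 + 7 = 2655 (decimal)
Convert 0o16321 (octal) → 1×4096 + 6×512 + 3×64 + 2×8 + 1 = 7377 (decimal)
Difference: |2655 - 7377| = 4722
4722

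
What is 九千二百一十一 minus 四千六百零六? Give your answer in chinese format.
Convert 九千二百一十一 (Chinese numeral) → 9×1000 + 2×100 + 1×10 + 1 = 9211 (decimal)
Convert 四千六百零六 (Chinese numeral) → 4×1000 + 6×100 + 6 = 4606 (decimal)
Compute 9211 - 4606 = 4605
Convert 4605 (decimal) → 4605 = 4×1000 + 6×100 + 5 → 四千六百零五 (Chinese numeral)
四千六百零五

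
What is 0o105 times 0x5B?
Convert 0o105 (octal) → 1×64 + 5 = 69 (decimal)
Convert 0x5B (hexadecimal) → 5×16 + 11 = 91 (decimal)
Compute 69 × 91 = 6279
6279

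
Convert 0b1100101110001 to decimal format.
Convert 0b1100101110001 (binary) → 4096 + 2048 + 256 + 64 + 32 + 16 + 1 = 6513 (decimal)
6513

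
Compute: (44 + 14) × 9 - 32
Parentheses first: 44 + 14 = 58
Multiply: 58 × 9 = 522
Subtract: 522 - 32 = 490
490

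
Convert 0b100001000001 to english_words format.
Convert 0b100001000001 (binary) → 2048 + 64 + 1 = 2113 (decimal)
Convert 2113 (decimal) → 2113 = 2×1000 + 1×100 + 13 → two thousand one hundred thirteen (English words)
two thousand one hundred thirteen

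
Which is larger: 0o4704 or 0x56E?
Convert 0o4704 (octal) → 4×512 + 7×64 + 4 = 2500 (decimal)
Convert 0x56E (hexadecimal) → 5×256 + 6×16 + 14 = 1390 (decimal)
Compare 2500 vs 1390: larger = 2500
2500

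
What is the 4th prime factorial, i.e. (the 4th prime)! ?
Convert the 4th prime (prime index) → 7 (decimal)
Compute 7! = 5040
5040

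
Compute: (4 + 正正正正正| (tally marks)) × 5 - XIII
Convert 正正正正正| (tally marks) → 5 + 5 + 5 + 5 + 5 + 1 = 26 (decimal)
Convert XIII (Roman numeral) → 10 + 1 + 1 + 1 = 13 (decimal)
Expression in decimal: (4 + 26) × 5 - 13
Parentheses first: 4 + 26 = 30
Multiply: 30 × 5 = 150
Subtract: 150 - 13 = 137
137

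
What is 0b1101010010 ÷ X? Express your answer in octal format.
Convert 0b1101010010 (binary) → 512 + 256 + 64 + 16 + 2 = 850 (decimal)
Convert X (Roman numeral) → 10 (decimal)
Compute 850 ÷ 10 = 85
Convert 85 (decimal) → 85 = 1×64 + 2×8 + 5 → 0o125 (octal)
0o125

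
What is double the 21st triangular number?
The 21st triangular number = 21×22/2 = 231
Compute 231 × 2 = 462
462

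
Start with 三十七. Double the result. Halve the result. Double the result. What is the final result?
Convert 三十七 (Chinese numeral) → 3×10 + 7 = 37 (decimal)
Start: 37
37 × 2 = 74
74 ÷ 2 = 37
37 × 2 = 74
74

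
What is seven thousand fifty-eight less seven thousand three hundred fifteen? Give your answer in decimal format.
Convert seven thousand fifty-eight (English words) → 7×1000 + 58 = 7058 (decimal)
Convert seven thousand three hundred fifteen (English words) → 7×1000 + 3×100 + 15 = 7315 (decimal)
Compute 7058 - 7315 = -257
-257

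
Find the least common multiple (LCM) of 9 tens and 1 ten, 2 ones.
Convert 9 tens (place-value notation) → 9×10 = 90 (decimal)
Convert 1 ten, 2 ones (place-value notation) → 1×10 + 2 = 12 (decimal)
Compute lcm(90, 12) = 180
180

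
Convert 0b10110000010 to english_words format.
Convert 0b10110000010 (binary) → 1024 + 256 + 128 + 2 = 1410 (decimal)
Convert 1410 (decimal) → 1410 = 1×1000 + 4×100 + 10 → one thousand four hundred ten (English words)
one thousand four hundred ten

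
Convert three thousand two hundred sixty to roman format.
Convert three thousand two hundred sixty (English words) → 3×1000 + 2×100 + 60 = 3260 (decimal)
Convert 3260 (decimal) → 3260 = 1000 + 1000 + 1000 + 100 + 100 + 50 + 10 → MMMCCLX (Roman numeral)
MMMCCLX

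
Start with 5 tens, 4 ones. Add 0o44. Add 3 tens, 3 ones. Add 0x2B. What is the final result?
Convert 5 tens, 4 ones (place-value notation) → 5×10 + 4 = 54 (decimal)
Start: 54
Convert 0o44 (octal) → 4×8 + 4 = 36 (decimal)
54 + 36 = 90
Convert 3 tens, 3 ones (place-value notation) → 3×10 + 3 = 33 (decimal)
90 + 33 = 123
Convert 0x2B (hexadecimal) → 2×16 + 11 = 43 (decimal)
123 + 43 = 166
166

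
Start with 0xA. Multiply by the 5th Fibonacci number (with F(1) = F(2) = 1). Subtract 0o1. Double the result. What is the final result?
Convert 0xA (hexadecimal) → 10 (decimal)
Start: 10
Convert the 5th Fibonacci number (with F(1) = F(2) = 1) (Fibonacci index) → 1, 1, 2, 3, 5 → 5 (decimal)
10 × 5 = 50
Convert 0o1 (octal) → 1 (decimal)
50 - 1 = 49
49 × 2 = 98
98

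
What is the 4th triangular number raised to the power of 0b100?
Convert the 4th triangular number (triangular index) → 4×5/2 = 10 (decimal)
Convert 0b100 (binary) → 4 (decimal)
Compute 10 ^ 4 = 10000
10000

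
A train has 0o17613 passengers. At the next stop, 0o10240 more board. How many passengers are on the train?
Convert 0o17613 (octal) → 1×4096 + 7×512 + 6×64 + 1×8 + 3 = 8075 (decimal)
Convert 0o10240 (octal) → 1×4096 + 2×64 + 4×8 = 4256 (decimal)
Compute 8075 + 4256 = 12331
12331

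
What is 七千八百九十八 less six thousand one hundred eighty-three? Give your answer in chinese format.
Convert 七千八百九十八 (Chinese numeral) → 7×1000 + 8×100 + 9×10 + 8 = 7898 (decimal)
Convert six thousand one hundred eighty-three (English words) → 6×1000 + 1×100 + 83 = 6183 (decimal)
Compute 7898 - 6183 = 1715
Convert 1715 (decimal) → 1715 = 1×1000 + 7×100 + 1×10 + 5 → 一千七百一十五 (Chinese numeral)
一千七百一十五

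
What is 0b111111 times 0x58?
Convert 0b111111 (binary) → 32 + 16 + 8 + 4 + 2 + 1 = 63 (decimal)
Convert 0x58 (hexadecimal) → 5×16 + 8 = 88 (decimal)
Compute 63 × 88 = 5544
5544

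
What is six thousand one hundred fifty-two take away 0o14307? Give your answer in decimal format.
Convert six thousand one hundred fifty-two (English words) → 6×1000 + 1×100 + 52 = 6152 (decimal)
Convert 0o14307 (octal) → 1×4096 + 4×512 + 3×64 + 7 = 6343 (decimal)
Compute 6152 - 6343 = -191
-191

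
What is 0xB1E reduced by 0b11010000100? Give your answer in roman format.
Convert 0xB1E (hexadecimal) → 11×256 + 1×16 + 14 = 2846 (decimal)
Convert 0b11010000100 (binary) → 1024 + 512 + 128 + 4 = 1668 (decimal)
Compute 2846 - 1668 = 1178
Convert 1178 (decimal) → 1178 = 1000 + 100 + 50 + 10 + 10 + 5 + 1 + 1 + 1 → MCLXXVIII (Roman numeral)
MCLXXVIII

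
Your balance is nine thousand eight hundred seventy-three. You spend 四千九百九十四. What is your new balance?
Convert nine thousand eight hundred seventy-three (English words) → 9×1000 + 8×100 + 73 = 9873 (decimal)
Convert 四千九百九十四 (Chinese numeral) → 4×1000 + 9×100 + 9×10 + 4 = 4994 (decimal)
Compute 9873 - 4994 = 4879
4879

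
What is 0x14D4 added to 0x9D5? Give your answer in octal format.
Convert 0x14D4 (hexadecimal) → 1×4096 + 4×256 + 13×16 + 4 = 5332 (decimal)
Convert 0x9D5 (hexadecimal) → 9×256 + 13×16 + 5 = 2517 (decimal)
Compute 5332 + 2517 = 7849
Convert 7849 (decimal) → 7849 = 1×4096 + 7×512 + 2×64 + 5×8 + 1 → 0o17251 (octal)
0o17251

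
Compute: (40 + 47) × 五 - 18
Convert 五 (Chinese numeral) → 5 (decimal)
Expression in decimal: (40 + 47) × 5 - 18
Parentheses first: 40 + 47 = 87
Multiply: 87 × 5 = 435
Subtract: 435 - 18 = 417
417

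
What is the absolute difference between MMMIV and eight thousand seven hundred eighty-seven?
Convert MMMIV (Roman numeral) → 1000 + 1000 + 1000 + 4 = 3004 (decimal)
Convert eight thousand seven hundred eighty-seven (English words) → 8×1000 + 7×100 + 87 = 8787 (decimal)
Compute |3004 - 8787| = 5783
5783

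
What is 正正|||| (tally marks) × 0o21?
Convert 正正|||| (tally marks) → 5 + 5 + 4 = 14 (decimal)
Convert 0o21 (octal) → 2×8 + 1 = 17 (decimal)
Compute 14 × 17 = 238
238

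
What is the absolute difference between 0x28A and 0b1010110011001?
Convert 0x28A (hexadecimal) → 2×256 + 8×16 + 10 = 650 (decimal)
Convert 0b1010110011001 (binary) → 4096 + 1024 + 256 + 128 + 16 + 8 + 1 = 5529 (decimal)
Compute |650 - 5529| = 4879
4879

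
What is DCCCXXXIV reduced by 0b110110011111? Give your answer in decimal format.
Convert DCCCXXXIV (Roman numeral) → 500 + 100 + 100 + 100 + 10 + 10 + 10 + 4 = 834 (decimal)
Convert 0b110110011111 (binary) → 2048 + 1024 + 256 + 128 + 16 + 8 + 4 + 2 + 1 = 3487 (decimal)
Compute 834 - 3487 = -2653
-2653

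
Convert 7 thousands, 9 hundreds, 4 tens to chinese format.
Convert 7 thousands, 9 hundreds, 4 tens (place-value notation) → 7×1000 + 9×100 + 4×10 = 7940 (decimal)
Convert 7940 (decimal) → 7940 = 7×1000 + 9×100 + 4×10 → 七千九百四十 (Chinese numeral)
七千九百四十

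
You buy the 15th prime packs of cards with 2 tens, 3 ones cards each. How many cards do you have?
Convert 2 tens, 3 ones (place-value notation) → 2×10 + 3 = 23 (decimal)
Convert the 15th prime (prime index) → 47 (decimal)
Compute 23 × 47 = 1081
1081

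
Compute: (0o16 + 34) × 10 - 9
Convert 0o16 (octal) → 1×8 + 6 = 14 (decimal)
Expression in decimal: (14 + 34) × 10 - 9
Parentheses first: 14 + 34 = 48
Multiply: 48 × 10 = 480
Subtract: 480 - 9 = 471
471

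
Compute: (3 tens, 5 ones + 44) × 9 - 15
Convert 3 tens, 5 ones (place-value notation) → 3×10 + 5 = 35 (decimal)
Expression in decimal: (35 + 44) × 9 - 15
Parentheses first: 35 + 44 = 79
Multiply: 79 × 9 = 711
Subtract: 711 - 15 = 696
696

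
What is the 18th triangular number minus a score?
The 18th triangular number = 18×19/2 = 171
Convert a score (colloquial) → 20 (decimal)
Compute 171 - 20 = 151
151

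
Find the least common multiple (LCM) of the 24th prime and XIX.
Convert the 24th prime (prime index) → 89 (decimal)
Convert XIX (Roman numeral) → 10 + 9 = 19 (decimal)
Compute lcm(89, 19) = 1691
1691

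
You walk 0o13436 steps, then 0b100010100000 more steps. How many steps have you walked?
Convert 0o13436 (octal) → 1×4096 + 3×512 + 4×64 + 3×8 + 6 = 5918 (decimal)
Convert 0b100010100000 (binary) → 2048 + 128 + 32 = 2208 (decimal)
Compute 5918 + 2208 = 8126
8126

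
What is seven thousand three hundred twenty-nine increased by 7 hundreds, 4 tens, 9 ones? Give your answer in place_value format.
Convert seven thousand three hundred twenty-nine (English words) → 7×1000 + 3×100 + 29 = 7329 (decimal)
Convert 7 hundreds, 4 tens, 9 ones (place-value notation) → 7×100 + 4×10 + 9 = 749 (decimal)
Compute 7329 + 749 = 8078
Convert 8078 (decimal) → 8078 = 8×1000 + 7×10 + 8 → 8 thousands, 7 tens, 8 ones (place-value notation)
8 thousands, 7 tens, 8 ones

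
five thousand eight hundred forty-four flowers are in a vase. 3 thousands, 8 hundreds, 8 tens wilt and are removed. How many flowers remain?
Convert five thousand eight hundred forty-four (English words) → 5×1000 + 8×100 + 44 = 5844 (decimal)
Convert 3 thousands, 8 hundreds, 8 tens (place-value notation) → 3×1000 + 8×100 + 8×10 = 3880 (decimal)
Compute 5844 - 3880 = 1964
1964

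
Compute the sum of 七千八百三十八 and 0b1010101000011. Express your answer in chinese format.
Convert 七千八百三十八 (Chinese numeral) → 7×1000 + 8×100 + 3×10 + 8 = 7838 (decimal)
Convert 0b1010101000011 (binary) → 4096 + 1024 + 256 + 64 + 2 + 1 = 5443 (decimal)
Compute 7838 + 5443 = 13281
Convert 13281 (decimal) → 13281 = 1×10000 + 3×1000 + 2×100 + 8×10 + 1 → 一万三千二百八十一 (Chinese numeral)
一万三千二百八十一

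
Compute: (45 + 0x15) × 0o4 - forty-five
Convert 0x15 (hexadecimal) → 1×16 + 5 = 21 (decimal)
Convert 0o4 (octal) → 4 (decimal)
Convert forty-five (English words) → 45 (decimal)
Expression in decimal: (45 + 21) × 4 - 45
Parentheses first: 45 + 21 = 66
Multiply: 66 × 4 = 264
Subtract: 264 - 45 = 219
219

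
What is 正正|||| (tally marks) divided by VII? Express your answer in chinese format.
Convert 正正|||| (tally marks) → 5 + 5 + 4 = 14 (decimal)
Convert VII (Roman numeral) → 5 + 1 + 1 = 7 (decimal)
Compute 14 ÷ 7 = 2
Convert 2 (decimal) → 二 (Chinese numeral)
二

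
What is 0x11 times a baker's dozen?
Convert 0x11 (hexadecimal) → 1×16 + 1 = 17 (decimal)
Convert a baker's dozen (colloquial) → 13 (decimal)
Compute 17 × 13 = 221
221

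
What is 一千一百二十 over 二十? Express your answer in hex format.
Convert 一千一百二十 (Chinese numeral) → 1×1000 + 1×100 + 2×10 = 1120 (decimal)
Convert 二十 (Chinese numeral) → 2×10 = 20 (decimal)
Compute 1120 ÷ 20 = 56
Convert 56 (decimal) → 56 = 3×16 + 8 → 0x38 (hexadecimal)
0x38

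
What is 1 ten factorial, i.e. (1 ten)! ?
Convert 1 ten (place-value notation) → 1×10 = 10 (decimal)
Compute 10! = 3628800
3628800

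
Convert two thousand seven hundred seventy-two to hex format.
Convert two thousand seven hundred seventy-two (English words) → 2×1000 + 7×100 + 72 = 2772 (decimal)
Convert 2772 (decimal) → 2772 = 10×256 + 13×16 + 4 → 0xAD4 (hexadecimal)
0xAD4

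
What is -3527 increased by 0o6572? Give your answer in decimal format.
Convert 0o6572 (octal) → 6×512 + 5×64 + 7×8 + 2 = 3450 (decimal)
Compute -3527 + 3450 = -77
-77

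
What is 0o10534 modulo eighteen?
Convert 0o10534 (octal) → 1×4096 + 5×64 + 3×8 + 4 = 4444 (decimal)
Convert eighteen (English words) → 18 (decimal)
Compute 4444 mod 18 = 16
16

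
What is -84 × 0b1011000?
Convert 0b1011000 (binary) → 64 + 16 + 8 = 88 (decimal)
Compute -84 × 88 = -7392
-7392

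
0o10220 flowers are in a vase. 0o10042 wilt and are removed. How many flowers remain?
Convert 0o10220 (octal) → 1×4096 + 2×64 + 2×8 = 4240 (decimal)
Convert 0o10042 (octal) → 1×4096 + 4×8 + 2 = 4130 (decimal)
Compute 4240 - 4130 = 110
110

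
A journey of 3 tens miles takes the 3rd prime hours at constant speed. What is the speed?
Convert 3 tens (place-value notation) → 3×10 = 30 (decimal)
Convert the 3rd prime (prime index) → 5 (decimal)
Compute 30 ÷ 5 = 6
6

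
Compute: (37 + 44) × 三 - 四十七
Convert 三 (Chinese numeral) → 3 (decimal)
Convert 四十七 (Chinese numeral) → 4×10 + 7 = 47 (decimal)
Expression in decimal: (37 + 44) × 3 - 47
Parentheses first: 37 + 44 = 81
Multiply: 81 × 3 = 243
Subtract: 243 - 47 = 196
196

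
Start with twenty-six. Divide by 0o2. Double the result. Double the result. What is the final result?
Convert twenty-six (English words) → 26 (decimal)
Start: 26
Convert 0o2 (octal) → 2 (decimal)
26 ÷ 2 = 13
13 × 2 = 26
26 × 2 = 52
52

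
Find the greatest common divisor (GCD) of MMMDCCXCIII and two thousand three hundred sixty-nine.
Convert MMMDCCXCIII (Roman numeral) → 1000 + 1000 + 1000 + 500 + 100 + 100 + 90 + 1 + 1 + 1 = 3793 (decimal)
Convert two thousand three hundred sixty-nine (English words) → 2×1000 + 3×100 + 69 = 2369 (decimal)
Compute gcd(3793, 2369) = 1
1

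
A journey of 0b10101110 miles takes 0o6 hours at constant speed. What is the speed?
Convert 0b10101110 (binary) → 128 + 32 + 8 + 4 + 2 = 174 (decimal)
Convert 0o6 (octal) → 6 (decimal)
Compute 174 ÷ 6 = 29
29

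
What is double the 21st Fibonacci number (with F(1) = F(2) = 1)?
The 21st Fibonacci number (with F(1) = F(2) = 1) = 10946
Compute 10946 × 2 = 21892
21892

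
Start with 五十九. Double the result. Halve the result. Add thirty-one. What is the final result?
Convert 五十九 (Chinese numeral) → 5×10 + 9 = 59 (decimal)
Start: 59
59 × 2 = 118
118 ÷ 2 = 59
Convert thirty-one (English words) → 31 (decimal)
59 + 31 = 90
90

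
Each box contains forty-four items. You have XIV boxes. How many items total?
Convert forty-four (English words) → 44 (decimal)
Convert XIV (Roman numeral) → 10 + 4 = 14 (decimal)
Compute 44 × 14 = 616
616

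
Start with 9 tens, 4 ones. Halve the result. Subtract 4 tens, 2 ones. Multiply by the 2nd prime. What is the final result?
Convert 9 tens, 4 ones (place-value notation) → 9×10 + 4 = 94 (decimal)
Start: 94
94 ÷ 2 = 47
Convert 4 tens, 2 ones (place-value notation) → 4×10 + 2 = 42 (decimal)
47 - 42 = 5
Convert the 2nd prime (prime index) → 3 (decimal)
5 × 3 = 15
15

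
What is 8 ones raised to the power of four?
Convert 8 ones (place-value notation) → 8 (decimal)
Convert four (English words) → 4 (decimal)
Compute 8 ^ 4 = 4096
4096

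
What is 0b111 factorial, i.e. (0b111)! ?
Convert 0b111 (binary) → 4 + 2 + 1 = 7 (decimal)
Compute 7! = 5040
5040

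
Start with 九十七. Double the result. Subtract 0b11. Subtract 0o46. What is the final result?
Convert 九十七 (Chinese numeral) → 9×10 + 7 = 97 (decimal)
Start: 97
97 × 2 = 194
Convert 0b11 (binary) → 2 + 1 = 3 (decimal)
194 - 3 = 191
Convert 0o46 (octal) → 4×8 + 6 = 38 (decimal)
191 - 38 = 153
153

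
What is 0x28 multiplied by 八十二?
Convert 0x28 (hexadecimal) → 2×16 + 8 = 40 (decimal)
Convert 八十二 (Chinese numeral) → 8×10 + 2 = 82 (decimal)
Compute 40 × 82 = 3280
3280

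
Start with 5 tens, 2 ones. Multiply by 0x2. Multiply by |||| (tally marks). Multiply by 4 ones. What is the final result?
Convert 5 tens, 2 ones (place-value notation) → 5×10 + 2 = 52 (decimal)
Start: 52
Convert 0x2 (hexadecimal) → 2 (decimal)
52 × 2 = 104
Convert |||| (tally marks) → 4 (decimal)
104 × 4 = 416
Convert 4 ones (place-value notation) → 4 (decimal)
416 × 4 = 1664
1664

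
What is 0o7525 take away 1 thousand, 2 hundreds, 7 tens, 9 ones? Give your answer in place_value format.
Convert 0o7525 (octal) → 7×512 + 5×64 + 2×8 + 5 = 3925 (decimal)
Convert 1 thousand, 2 hundreds, 7 tens, 9 ones (place-value notation) → 1×1000 + 2×100 + 7×10 + 9 = 1279 (decimal)
Compute 3925 - 1279 = 2646
Convert 2646 (decimal) → 2646 = 2×1000 + 6×100 + 4×10 + 6 → 2 thousands, 6 hundreds, 4 tens, 6 ones (place-value notation)
2 thousands, 6 hundreds, 4 tens, 6 ones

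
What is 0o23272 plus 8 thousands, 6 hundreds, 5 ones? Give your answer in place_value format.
Convert 0o23272 (octal) → 2×4096 + 3×512 + 2×64 + 7×8 + 2 = 9914 (decimal)
Convert 8 thousands, 6 hundreds, 5 ones (place-value notation) → 8×1000 + 6×100 + 5 = 8605 (decimal)
Compute 9914 + 8605 = 18519
Convert 18519 (decimal) → 18519 = 18×1000 + 5×100 + 1×10 + 9 → 18 thousands, 5 hundreds, 1 ten, 9 ones (place-value notation)
18 thousands, 5 hundreds, 1 ten, 9 ones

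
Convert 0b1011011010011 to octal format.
Convert 0b1011011010011 (binary) → 4096 + 1024 + 512 + 128 + 64 + 16 + 2 + 1 = 5843 (decimal)
Convert 5843 (decimal) → 5843 = 1×4096 + 3×512 + 3×64 + 2×8 + 3 → 0o13323 (octal)
0o13323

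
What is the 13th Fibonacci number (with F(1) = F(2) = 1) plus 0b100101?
The 13th Fibonacci number (with F(1) = F(2) = 1): 1, 1, 2, 3, 5, 8, 13, 21, 34, 55, 89, 144, 233 → 233
Convert 0b100101 (binary) → 32 + 4 + 1 = 37 (decimal)
Compute 233 + 37 = 270
270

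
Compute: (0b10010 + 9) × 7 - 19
Convert 0b10010 (binary) → 16 + 2 = 18 (decimal)
Expression in decimal: (18 + 9) × 7 - 19
Parentheses first: 18 + 9 = 27
Multiply: 27 × 7 = 189
Subtract: 189 - 19 = 170
170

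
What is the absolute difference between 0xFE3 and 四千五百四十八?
Convert 0xFE3 (hexadecimal) → 15×256 + 14×16 + 3 = 4067 (decimal)
Convert 四千五百四十八 (Chinese numeral) → 4×1000 + 5×100 + 4×10 + 8 = 4548 (decimal)
Compute |4067 - 4548| = 481
481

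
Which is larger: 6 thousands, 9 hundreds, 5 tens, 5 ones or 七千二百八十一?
Convert 6 thousands, 9 hundreds, 5 tens, 5 ones (place-value notation) → 6×1000 + 9×100 + 5×10 + 5 = 6955 (decimal)
Convert 七千二百八十一 (Chinese numeral) → 7×1000 + 2×100 + 8×10 + 1 = 7281 (decimal)
Compare 6955 vs 7281: larger = 7281
7281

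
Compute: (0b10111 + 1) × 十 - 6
Convert 0b10111 (binary) → 16 + 4 + 2 + 1 = 23 (decimal)
Convert 十 (Chinese numeral) → 1×10 = 10 (decimal)
Expression in decimal: (23 + 1) × 10 - 6
Parentheses first: 23 + 1 = 24
Multiply: 24 × 10 = 240
Subtract: 240 - 6 = 234
234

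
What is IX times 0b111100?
Convert IX (Roman numeral) → 9 (decimal)
Convert 0b111100 (binary) → 32 + 16 + 8 + 4 = 60 (decimal)
Compute 9 × 60 = 540
540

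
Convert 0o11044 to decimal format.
Convert 0o11044 (octal) → 1×4096 + 1×512 + 4×8 + 4 = 4644 (decimal)
4644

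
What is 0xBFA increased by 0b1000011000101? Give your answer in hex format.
Convert 0xBFA (hexadecimal) → 11×256 + 15×16 + 10 = 3066 (decimal)
Convert 0b1000011000101 (binary) → 4096 + 128 + 64 + 4 + 1 = 4293 (decimal)
Compute 3066 + 4293 = 7359
Convert 7359 (decimal) → 7359 = 1×4096 + 12×256 + 11×16 + 15 → 0x1CBF (hexadecimal)
0x1CBF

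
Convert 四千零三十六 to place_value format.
Convert 四千零三十六 (Chinese numeral) → 4×1000 + 3×10 + 6 = 4036 (decimal)
Convert 4036 (decimal) → 4036 = 4×1000 + 3×10 + 6 → 4 thousands, 3 tens, 6 ones (place-value notation)
4 thousands, 3 tens, 6 ones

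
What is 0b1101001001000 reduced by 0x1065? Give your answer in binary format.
Convert 0b1101001001000 (binary) → 4096 + 2048 + 512 + 64 + 8 = 6728 (decimal)
Convert 0x1065 (hexadecimal) → 1×4096 + 6×16 + 5 = 4197 (decimal)
Compute 6728 - 4197 = 2531
Convert 2531 (decimal) → 2531 = 2048 + 256 + 128 + 64 + 32 + 2 + 1 → 0b100111100011 (binary)
0b100111100011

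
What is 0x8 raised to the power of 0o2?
Convert 0x8 (hexadecimal) → 8 (decimal)
Convert 0o2 (octal) → 2 (decimal)
Compute 8 ^ 2 = 64
64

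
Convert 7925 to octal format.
Convert 7925 (decimal) → 7925 = 1×4096 + 7×512 + 3×64 + 6×8 + 5 → 0o17365 (octal)
0o17365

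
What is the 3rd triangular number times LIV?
Convert the 3rd triangular number (triangular index) → 3×4/2 = 6 (decimal)
Convert LIV (Roman numeral) → 50 + 4 = 54 (decimal)
Compute 6 × 54 = 324
324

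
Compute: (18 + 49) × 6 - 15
Parentheses first: 18 + 49 = 67
Multiply: 67 × 6 = 402
Subtract: 402 - 15 = 387
387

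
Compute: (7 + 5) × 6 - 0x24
Convert 0x24 (hexadecimal) → 2×16 + 4 = 36 (decimal)
Expression in decimal: (7 + 5) × 6 - 36
Parentheses first: 7 + 5 = 12
Multiply: 12 × 6 = 72
Subtract: 72 - 36 = 36
36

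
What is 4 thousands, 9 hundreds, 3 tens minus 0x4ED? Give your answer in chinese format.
Convert 4 thousands, 9 hundreds, 3 tens (place-value notation) → 4×1000 + 9×100 + 3×10 = 4930 (decimal)
Convert 0x4ED (hexadecimal) → 4×256 + 14×16 + 13 = 1261 (decimal)
Compute 4930 - 1261 = 3669
Convert 3669 (decimal) → 3669 = 3×1000 + 6×100 + 6×10 + 9 → 三千六百六十九 (Chinese numeral)
三千六百六十九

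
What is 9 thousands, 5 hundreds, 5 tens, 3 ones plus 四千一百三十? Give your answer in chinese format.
Convert 9 thousands, 5 hundreds, 5 tens, 3 ones (place-value notation) → 9×1000 + 5×100 + 5×10 + 3 = 9553 (decimal)
Convert 四千一百三十 (Chinese numeral) → 4×1000 + 1×100 + 3×10 = 4130 (decimal)
Compute 9553 + 4130 = 13683
Convert 13683 (decimal) → 13683 = 1×10000 + 3×1000 + 6×100 + 8×10 + 3 → 一万三千六百八十三 (Chinese numeral)
一万三千六百八十三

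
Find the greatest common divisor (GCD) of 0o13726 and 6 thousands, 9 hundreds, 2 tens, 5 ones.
Convert 0o13726 (octal) → 1×4096 + 3×512 + 7×64 + 2×8 + 6 = 6102 (decimal)
Convert 6 thousands, 9 hundreds, 2 tens, 5 ones (place-value notation) → 6×1000 + 9×100 + 2×10 + 5 = 6925 (decimal)
Compute gcd(6102, 6925) = 1
1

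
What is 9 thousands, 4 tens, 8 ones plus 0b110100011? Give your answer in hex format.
Convert 9 thousands, 4 tens, 8 ones (place-value notation) → 9×1000 + 4×10 + 8 = 9048 (decimal)
Convert 0b110100011 (binary) → 256 + 128 + 32 + 2 + 1 = 419 (decimal)
Compute 9048 + 419 = 9467
Convert 9467 (decimal) → 9467 = 2×4096 + 4×256 + 15×16 + 11 → 0x24FB (hexadecimal)
0x24FB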